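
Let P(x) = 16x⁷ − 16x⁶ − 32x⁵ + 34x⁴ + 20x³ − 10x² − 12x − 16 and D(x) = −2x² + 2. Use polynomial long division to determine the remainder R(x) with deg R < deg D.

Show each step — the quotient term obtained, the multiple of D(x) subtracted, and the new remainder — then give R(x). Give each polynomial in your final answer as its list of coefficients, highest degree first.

R = [-8, -8]

Step 1: lead(16x⁷ − 16x⁶ − 32x⁵ + 34x⁴ + 20x³ − 10x² − 12x − 16) ÷ lead(D) = 16x⁷ ÷ −2x² = −8x⁵. Subtract (−8x⁵)·D = 16x⁷ − 16x⁵. Remainder: −16x⁶ − 16x⁵ + 34x⁴ + 20x³ − 10x² − 12x − 16.
Step 2: lead(−16x⁶ − 16x⁵ + 34x⁴ + 20x³ − 10x² − 12x − 16) ÷ lead(D) = −16x⁶ ÷ −2x² = 8x⁴. Subtract (8x⁴)·D = −16x⁶ + 16x⁴. Remainder: −16x⁵ + 18x⁴ + 20x³ − 10x² − 12x − 16.
Step 3: lead(−16x⁵ + 18x⁴ + 20x³ − 10x² − 12x − 16) ÷ lead(D) = −16x⁵ ÷ −2x² = 8x³. Subtract (8x³)·D = −16x⁵ + 16x³. Remainder: 18x⁴ + 4x³ − 10x² − 12x − 16.
Step 4: lead(18x⁴ + 4x³ − 10x² − 12x − 16) ÷ lead(D) = 18x⁴ ÷ −2x² = −9x². Subtract (−9x²)·D = 18x⁴ − 18x². Remainder: 4x³ + 8x² − 12x − 16.
Step 5: lead(4x³ + 8x² − 12x − 16) ÷ lead(D) = 4x³ ÷ −2x² = −2x. Subtract (−2x)·D = 4x³ − 4x. Remainder: 8x² − 8x − 16.
Step 6: lead(8x² − 8x − 16) ÷ lead(D) = 8x² ÷ −2x² = −4. Subtract (−4)·D = 8x² − 8. Remainder: −8x − 8.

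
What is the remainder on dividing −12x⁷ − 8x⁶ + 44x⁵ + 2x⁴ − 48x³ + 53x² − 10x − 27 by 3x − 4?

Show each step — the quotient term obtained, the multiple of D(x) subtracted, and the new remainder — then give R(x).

R(x) = −3

Step 1: lead(−12x⁷ − 8x⁶ + 44x⁵ + 2x⁴ − 48x³ + 53x² − 10x − 27) ÷ lead(D) = −12x⁷ ÷ 3x = −4x⁶. Subtract (−4x⁶)·D = −12x⁷ + 16x⁶. Remainder: −24x⁶ + 44x⁵ + 2x⁴ − 48x³ + 53x² − 10x − 27.
Step 2: lead(−24x⁶ + 44x⁵ + 2x⁴ − 48x³ + 53x² − 10x − 27) ÷ lead(D) = −24x⁶ ÷ 3x = −8x⁵. Subtract (−8x⁵)·D = −24x⁶ + 32x⁵. Remainder: 12x⁵ + 2x⁴ − 48x³ + 53x² − 10x − 27.
Step 3: lead(12x⁵ + 2x⁴ − 48x³ + 53x² − 10x − 27) ÷ lead(D) = 12x⁵ ÷ 3x = 4x⁴. Subtract (4x⁴)·D = 12x⁵ − 16x⁴. Remainder: 18x⁴ − 48x³ + 53x² − 10x − 27.
Step 4: lead(18x⁴ − 48x³ + 53x² − 10x − 27) ÷ lead(D) = 18x⁴ ÷ 3x = 6x³. Subtract (6x³)·D = 18x⁴ − 24x³. Remainder: −24x³ + 53x² − 10x − 27.
Step 5: lead(−24x³ + 53x² − 10x − 27) ÷ lead(D) = −24x³ ÷ 3x = −8x². Subtract (−8x²)·D = −24x³ + 32x². Remainder: 21x² − 10x − 27.
Step 6: lead(21x² − 10x − 27) ÷ lead(D) = 21x² ÷ 3x = 7x. Subtract (7x)·D = 21x² − 28x. Remainder: 18x − 27.
Step 7: lead(18x − 27) ÷ lead(D) = 18x ÷ 3x = 6. Subtract (6)·D = 18x − 24. Remainder: −3.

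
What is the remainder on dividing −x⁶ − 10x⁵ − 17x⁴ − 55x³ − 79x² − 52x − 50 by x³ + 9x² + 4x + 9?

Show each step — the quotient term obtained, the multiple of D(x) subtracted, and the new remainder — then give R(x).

Step 1: lead(−x⁶ − 10x⁵ − 17x⁴ − 55x³ − 79x² − 52x − 50) ÷ lead(D) = −x⁶ ÷ x³ = −x³. Subtract (−x³)·D = −x⁶ − 9x⁵ − 4x⁴ − 9x³. Remainder: −x⁵ − 13x⁴ − 46x³ − 79x² − 52x − 50.
Step 2: lead(−x⁵ − 13x⁴ − 46x³ − 79x² − 52x − 50) ÷ lead(D) = −x⁵ ÷ x³ = −x². Subtract (−x²)·D = −x⁵ − 9x⁴ − 4x³ − 9x². Remainder: −4x⁴ − 42x³ − 70x² − 52x − 50.
Step 3: lead(−4x⁴ − 42x³ − 70x² − 52x − 50) ÷ lead(D) = −4x⁴ ÷ x³ = −4x. Subtract (−4x)·D = −4x⁴ − 36x³ − 16x² − 36x. Remainder: −6x³ − 54x² − 16x − 50.
Step 4: lead(−6x³ − 54x² − 16x − 50) ÷ lead(D) = −6x³ ÷ x³ = −6. Subtract (−6)·D = −6x³ − 54x² − 24x − 54. Remainder: 8x + 4.

R(x) = 8x + 4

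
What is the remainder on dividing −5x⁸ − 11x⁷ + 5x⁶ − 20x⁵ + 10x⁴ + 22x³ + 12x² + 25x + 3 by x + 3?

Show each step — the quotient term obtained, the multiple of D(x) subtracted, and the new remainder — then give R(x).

R(x) = 9

Step 1: lead(−5x⁸ − 11x⁷ + 5x⁶ − 20x⁵ + 10x⁴ + 22x³ + 12x² + 25x + 3) ÷ lead(D) = −5x⁸ ÷ x = −5x⁷. Subtract (−5x⁷)·D = −5x⁸ − 15x⁷. Remainder: 4x⁷ + 5x⁶ − 20x⁵ + 10x⁴ + 22x³ + 12x² + 25x + 3.
Step 2: lead(4x⁷ + 5x⁶ − 20x⁵ + 10x⁴ + 22x³ + 12x² + 25x + 3) ÷ lead(D) = 4x⁷ ÷ x = 4x⁶. Subtract (4x⁶)·D = 4x⁷ + 12x⁶. Remainder: −7x⁶ − 20x⁵ + 10x⁴ + 22x³ + 12x² + 25x + 3.
Step 3: lead(−7x⁶ − 20x⁵ + 10x⁴ + 22x³ + 12x² + 25x + 3) ÷ lead(D) = −7x⁶ ÷ x = −7x⁵. Subtract (−7x⁵)·D = −7x⁶ − 21x⁵. Remainder: x⁵ + 10x⁴ + 22x³ + 12x² + 25x + 3.
Step 4: lead(x⁵ + 10x⁴ + 22x³ + 12x² + 25x + 3) ÷ lead(D) = x⁵ ÷ x = x⁴. Subtract (x⁴)·D = x⁵ + 3x⁴. Remainder: 7x⁴ + 22x³ + 12x² + 25x + 3.
Step 5: lead(7x⁴ + 22x³ + 12x² + 25x + 3) ÷ lead(D) = 7x⁴ ÷ x = 7x³. Subtract (7x³)·D = 7x⁴ + 21x³. Remainder: x³ + 12x² + 25x + 3.
Step 6: lead(x³ + 12x² + 25x + 3) ÷ lead(D) = x³ ÷ x = x². Subtract (x²)·D = x³ + 3x². Remainder: 9x² + 25x + 3.
Step 7: lead(9x² + 25x + 3) ÷ lead(D) = 9x² ÷ x = 9x. Subtract (9x)·D = 9x² + 27x. Remainder: −2x + 3.
Step 8: lead(−2x + 3) ÷ lead(D) = −2x ÷ x = −2. Subtract (−2)·D = −2x − 6. Remainder: 9.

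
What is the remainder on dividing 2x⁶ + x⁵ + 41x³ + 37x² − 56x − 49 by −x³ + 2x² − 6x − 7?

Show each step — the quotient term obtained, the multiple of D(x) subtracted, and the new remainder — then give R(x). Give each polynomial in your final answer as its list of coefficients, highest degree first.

Step 1: lead(2x⁶ + x⁵ + 41x³ + 37x² − 56x − 49) ÷ lead(D) = 2x⁶ ÷ −x³ = −2x³. Subtract (−2x³)·D = 2x⁶ − 4x⁵ + 12x⁴ + 14x³. Remainder: 5x⁵ − 12x⁴ + 27x³ + 37x² − 56x − 49.
Step 2: lead(5x⁵ − 12x⁴ + 27x³ + 37x² − 56x − 49) ÷ lead(D) = 5x⁵ ÷ −x³ = −5x². Subtract (−5x²)·D = 5x⁵ − 10x⁴ + 30x³ + 35x². Remainder: −2x⁴ − 3x³ + 2x² − 56x − 49.
Step 3: lead(−2x⁴ − 3x³ + 2x² − 56x − 49) ÷ lead(D) = −2x⁴ ÷ −x³ = 2x. Subtract (2x)·D = −2x⁴ + 4x³ − 12x² − 14x. Remainder: −7x³ + 14x² − 42x − 49.
Step 4: lead(−7x³ + 14x² − 42x − 49) ÷ lead(D) = −7x³ ÷ −x³ = 7. Subtract (7)·D = −7x³ + 14x² − 42x − 49. Remainder: 0.

R = [0]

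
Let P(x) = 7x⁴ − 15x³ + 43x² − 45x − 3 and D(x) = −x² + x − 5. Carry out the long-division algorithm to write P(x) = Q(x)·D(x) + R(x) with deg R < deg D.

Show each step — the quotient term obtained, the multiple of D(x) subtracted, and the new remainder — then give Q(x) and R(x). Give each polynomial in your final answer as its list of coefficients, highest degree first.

Step 1: lead(7x⁴ − 15x³ + 43x² − 45x − 3) ÷ lead(D) = 7x⁴ ÷ −x² = −7x². Subtract (−7x²)·D = 7x⁴ − 7x³ + 35x². Remainder: −8x³ + 8x² − 45x − 3.
Step 2: lead(−8x³ + 8x² − 45x − 3) ÷ lead(D) = −8x³ ÷ −x² = 8x. Subtract (8x)·D = −8x³ + 8x² − 40x. Remainder: −5x − 3.

Q = [-7, 8, 0]; R = [-5, -3]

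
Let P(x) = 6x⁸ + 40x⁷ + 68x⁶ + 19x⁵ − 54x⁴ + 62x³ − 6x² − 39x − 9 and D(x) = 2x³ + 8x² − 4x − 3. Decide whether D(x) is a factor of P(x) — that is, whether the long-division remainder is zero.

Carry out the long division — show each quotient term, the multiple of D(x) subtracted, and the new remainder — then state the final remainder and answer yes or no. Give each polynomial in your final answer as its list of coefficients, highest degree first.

R = [0], so D(x) is a factor of P(x). yes

Step 1: lead(6x⁸ + 40x⁷ + 68x⁶ + 19x⁵ − 54x⁴ + 62x³ − 6x² − 39x − 9) ÷ lead(D) = 6x⁸ ÷ 2x³ = 3x⁵. Subtract (3x⁵)·D = 6x⁸ + 24x⁷ − 12x⁶ − 9x⁵. Remainder: 16x⁷ + 80x⁶ + 28x⁵ − 54x⁴ + 62x³ − 6x² − 39x − 9.
Step 2: lead(16x⁷ + 80x⁶ + 28x⁵ − 54x⁴ + 62x³ − 6x² − 39x − 9) ÷ lead(D) = 16x⁷ ÷ 2x³ = 8x⁴. Subtract (8x⁴)·D = 16x⁷ + 64x⁶ − 32x⁵ − 24x⁴. Remainder: 16x⁶ + 60x⁵ − 30x⁴ + 62x³ − 6x² − 39x − 9.
Step 3: lead(16x⁶ + 60x⁵ − 30x⁴ + 62x³ − 6x² − 39x − 9) ÷ lead(D) = 16x⁶ ÷ 2x³ = 8x³. Subtract (8x³)·D = 16x⁶ + 64x⁵ − 32x⁴ − 24x³. Remainder: −4x⁵ + 2x⁴ + 86x³ − 6x² − 39x − 9.
Step 4: lead(−4x⁵ + 2x⁴ + 86x³ − 6x² − 39x − 9) ÷ lead(D) = −4x⁵ ÷ 2x³ = −2x². Subtract (−2x²)·D = −4x⁵ − 16x⁴ + 8x³ + 6x². Remainder: 18x⁴ + 78x³ − 12x² − 39x − 9.
Step 5: lead(18x⁴ + 78x³ − 12x² − 39x − 9) ÷ lead(D) = 18x⁴ ÷ 2x³ = 9x. Subtract (9x)·D = 18x⁴ + 72x³ − 36x² − 27x. Remainder: 6x³ + 24x² − 12x − 9.
Step 6: lead(6x³ + 24x² − 12x − 9) ÷ lead(D) = 6x³ ÷ 2x³ = 3. Subtract (3)·D = 6x³ + 24x² − 12x − 9. Remainder: 0.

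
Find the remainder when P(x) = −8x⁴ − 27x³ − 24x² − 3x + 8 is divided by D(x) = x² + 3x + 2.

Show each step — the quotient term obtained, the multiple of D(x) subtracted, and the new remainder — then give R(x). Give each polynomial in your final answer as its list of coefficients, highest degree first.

R = [6]

Step 1: lead(−8x⁴ − 27x³ − 24x² − 3x + 8) ÷ lead(D) = −8x⁴ ÷ x² = −8x². Subtract (−8x²)·D = −8x⁴ − 24x³ − 16x². Remainder: −3x³ − 8x² − 3x + 8.
Step 2: lead(−3x³ − 8x² − 3x + 8) ÷ lead(D) = −3x³ ÷ x² = −3x. Subtract (−3x)·D = −3x³ − 9x² − 6x. Remainder: x² + 3x + 8.
Step 3: lead(x² + 3x + 8) ÷ lead(D) = x² ÷ x² = 1. Subtract (1)·D = x² + 3x + 2. Remainder: 6.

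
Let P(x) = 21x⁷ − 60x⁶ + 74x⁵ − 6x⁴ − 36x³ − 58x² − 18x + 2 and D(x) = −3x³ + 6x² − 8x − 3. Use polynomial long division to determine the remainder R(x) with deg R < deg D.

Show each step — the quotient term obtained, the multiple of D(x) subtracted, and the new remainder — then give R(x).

Step 1: lead(21x⁷ − 60x⁶ + 74x⁵ − 6x⁴ − 36x³ − 58x² − 18x + 2) ÷ lead(D) = 21x⁷ ÷ −3x³ = −7x⁴. Subtract (−7x⁴)·D = 21x⁷ − 42x⁶ + 56x⁵ + 21x⁴. Remainder: −18x⁶ + 18x⁵ − 27x⁴ − 36x³ − 58x² − 18x + 2.
Step 2: lead(−18x⁶ + 18x⁵ − 27x⁴ − 36x³ − 58x² − 18x + 2) ÷ lead(D) = −18x⁶ ÷ −3x³ = 6x³. Subtract (6x³)·D = −18x⁶ + 36x⁵ − 48x⁴ − 18x³. Remainder: −18x⁵ + 21x⁴ − 18x³ − 58x² − 18x + 2.
Step 3: lead(−18x⁵ + 21x⁴ − 18x³ − 58x² − 18x + 2) ÷ lead(D) = −18x⁵ ÷ −3x³ = 6x². Subtract (6x²)·D = −18x⁵ + 36x⁴ − 48x³ − 18x². Remainder: −15x⁴ + 30x³ − 40x² − 18x + 2.
Step 4: lead(−15x⁴ + 30x³ − 40x² − 18x + 2) ÷ lead(D) = −15x⁴ ÷ −3x³ = 5x. Subtract (5x)·D = −15x⁴ + 30x³ − 40x² − 15x. Remainder: −3x + 2.

R(x) = −3x + 2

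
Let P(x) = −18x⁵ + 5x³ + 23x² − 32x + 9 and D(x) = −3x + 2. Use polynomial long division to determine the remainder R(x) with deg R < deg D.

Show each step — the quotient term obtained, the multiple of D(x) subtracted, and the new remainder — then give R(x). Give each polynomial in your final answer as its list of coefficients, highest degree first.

Step 1: lead(−18x⁵ + 5x³ + 23x² − 32x + 9) ÷ lead(D) = −18x⁵ ÷ −3x = 6x⁴. Subtract (6x⁴)·D = −18x⁵ + 12x⁴. Remainder: −12x⁴ + 5x³ + 23x² − 32x + 9.
Step 2: lead(−12x⁴ + 5x³ + 23x² − 32x + 9) ÷ lead(D) = −12x⁴ ÷ −3x = 4x³. Subtract (4x³)·D = −12x⁴ + 8x³. Remainder: −3x³ + 23x² − 32x + 9.
Step 3: lead(−3x³ + 23x² − 32x + 9) ÷ lead(D) = −3x³ ÷ −3x = x². Subtract (x²)·D = −3x³ + 2x². Remainder: 21x² − 32x + 9.
Step 4: lead(21x² − 32x + 9) ÷ lead(D) = 21x² ÷ −3x = −7x. Subtract (−7x)·D = 21x² − 14x. Remainder: −18x + 9.
Step 5: lead(−18x + 9) ÷ lead(D) = −18x ÷ −3x = 6. Subtract (6)·D = −18x + 12. Remainder: −3.

R = [-3]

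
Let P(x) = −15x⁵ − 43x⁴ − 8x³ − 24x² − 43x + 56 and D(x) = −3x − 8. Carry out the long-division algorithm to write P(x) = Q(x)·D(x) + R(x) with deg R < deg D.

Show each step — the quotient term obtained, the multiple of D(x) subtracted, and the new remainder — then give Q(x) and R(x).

Step 1: lead(−15x⁵ − 43x⁴ − 8x³ − 24x² − 43x + 56) ÷ lead(D) = −15x⁵ ÷ −3x = 5x⁴. Subtract (5x⁴)·D = −15x⁵ − 40x⁴. Remainder: −3x⁴ − 8x³ − 24x² − 43x + 56.
Step 2: lead(−3x⁴ − 8x³ − 24x² − 43x + 56) ÷ lead(D) = −3x⁴ ÷ −3x = x³. Subtract (x³)·D = −3x⁴ − 8x³. Remainder: −24x² − 43x + 56.
Step 3: lead(−24x² − 43x + 56) ÷ lead(D) = −24x² ÷ −3x = 8x. Subtract (8x)·D = −24x² − 64x. Remainder: 21x + 56.
Step 4: lead(21x + 56) ÷ lead(D) = 21x ÷ −3x = −7. Subtract (−7)·D = 21x + 56. Remainder: 0.

Q(x) = 5x⁴ + x³ + 8x − 7; R(x) = 0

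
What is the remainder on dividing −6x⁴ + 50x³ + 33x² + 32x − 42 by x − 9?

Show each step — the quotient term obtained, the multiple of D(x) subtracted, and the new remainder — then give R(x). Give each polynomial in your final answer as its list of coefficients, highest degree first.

Step 1: lead(−6x⁴ + 50x³ + 33x² + 32x − 42) ÷ lead(D) = −6x⁴ ÷ x = −6x³. Subtract (−6x³)·D = −6x⁴ + 54x³. Remainder: −4x³ + 33x² + 32x − 42.
Step 2: lead(−4x³ + 33x² + 32x − 42) ÷ lead(D) = −4x³ ÷ x = −4x². Subtract (−4x²)·D = −4x³ + 36x². Remainder: −3x² + 32x − 42.
Step 3: lead(−3x² + 32x − 42) ÷ lead(D) = −3x² ÷ x = −3x. Subtract (−3x)·D = −3x² + 27x. Remainder: 5x − 42.
Step 4: lead(5x − 42) ÷ lead(D) = 5x ÷ x = 5. Subtract (5)·D = 5x − 45. Remainder: 3.

R = [3]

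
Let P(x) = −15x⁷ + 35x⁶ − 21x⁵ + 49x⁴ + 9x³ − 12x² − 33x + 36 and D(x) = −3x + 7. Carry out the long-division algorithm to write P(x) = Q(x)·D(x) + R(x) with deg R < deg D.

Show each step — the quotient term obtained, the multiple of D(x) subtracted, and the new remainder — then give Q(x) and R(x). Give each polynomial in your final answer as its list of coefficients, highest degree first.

Step 1: lead(−15x⁷ + 35x⁶ − 21x⁵ + 49x⁴ + 9x³ − 12x² − 33x + 36) ÷ lead(D) = −15x⁷ ÷ −3x = 5x⁶. Subtract (5x⁶)·D = −15x⁷ + 35x⁶. Remainder: −21x⁵ + 49x⁴ + 9x³ − 12x² − 33x + 36.
Step 2: lead(−21x⁵ + 49x⁴ + 9x³ − 12x² − 33x + 36) ÷ lead(D) = −21x⁵ ÷ −3x = 7x⁴. Subtract (7x⁴)·D = −21x⁵ + 49x⁴. Remainder: 9x³ − 12x² − 33x + 36.
Step 3: lead(9x³ − 12x² − 33x + 36) ÷ lead(D) = 9x³ ÷ −3x = −3x². Subtract (−3x²)·D = 9x³ − 21x². Remainder: 9x² − 33x + 36.
Step 4: lead(9x² − 33x + 36) ÷ lead(D) = 9x² ÷ −3x = −3x. Subtract (−3x)·D = 9x² − 21x. Remainder: −12x + 36.
Step 5: lead(−12x + 36) ÷ lead(D) = −12x ÷ −3x = 4. Subtract (4)·D = −12x + 28. Remainder: 8.

Q = [5, 0, 7, 0, -3, -3, 4]; R = [8]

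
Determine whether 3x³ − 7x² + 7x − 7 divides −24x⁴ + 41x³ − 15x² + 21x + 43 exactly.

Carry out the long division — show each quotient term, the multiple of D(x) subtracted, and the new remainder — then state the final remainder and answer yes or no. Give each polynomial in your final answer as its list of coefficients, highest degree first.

Step 1: lead(−24x⁴ + 41x³ − 15x² + 21x + 43) ÷ lead(D) = −24x⁴ ÷ 3x³ = −8x. Subtract (−8x)·D = −24x⁴ + 56x³ − 56x² + 56x. Remainder: −15x³ + 41x² − 35x + 43.
Step 2: lead(−15x³ + 41x² − 35x + 43) ÷ lead(D) = −15x³ ÷ 3x³ = −5. Subtract (−5)·D = −15x³ + 35x² − 35x + 35. Remainder: 6x² + 8.

R = [6, 0, 8], so D(x) is not a factor of P(x). no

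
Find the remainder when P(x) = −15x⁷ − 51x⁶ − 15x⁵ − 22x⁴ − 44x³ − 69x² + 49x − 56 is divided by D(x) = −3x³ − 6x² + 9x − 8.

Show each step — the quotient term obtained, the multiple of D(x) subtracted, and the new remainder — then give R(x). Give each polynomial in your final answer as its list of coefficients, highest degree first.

Step 1: lead(−15x⁷ − 51x⁶ − 15x⁵ − 22x⁴ − 44x³ − 69x² + 49x − 56) ÷ lead(D) = −15x⁷ ÷ −3x³ = 5x⁴. Subtract (5x⁴)·D = −15x⁷ − 30x⁶ + 45x⁵ − 40x⁴. Remainder: −21x⁶ − 60x⁵ + 18x⁴ − 44x³ − 69x² + 49x − 56.
Step 2: lead(−21x⁶ − 60x⁵ + 18x⁴ − 44x³ − 69x² + 49x − 56) ÷ lead(D) = −21x⁶ ÷ −3x³ = 7x³. Subtract (7x³)·D = −21x⁶ − 42x⁵ + 63x⁴ − 56x³. Remainder: −18x⁵ − 45x⁴ + 12x³ − 69x² + 49x − 56.
Step 3: lead(−18x⁵ − 45x⁴ + 12x³ − 69x² + 49x − 56) ÷ lead(D) = −18x⁵ ÷ −3x³ = 6x². Subtract (6x²)·D = −18x⁵ − 36x⁴ + 54x³ − 48x². Remainder: −9x⁴ − 42x³ − 21x² + 49x − 56.
Step 4: lead(−9x⁴ − 42x³ − 21x² + 49x − 56) ÷ lead(D) = −9x⁴ ÷ −3x³ = 3x. Subtract (3x)·D = −9x⁴ − 18x³ + 27x² − 24x. Remainder: −24x³ − 48x² + 73x − 56.
Step 5: lead(−24x³ − 48x² + 73x − 56) ÷ lead(D) = −24x³ ÷ −3x³ = 8. Subtract (8)·D = −24x³ − 48x² + 72x − 64. Remainder: x + 8.

R = [1, 8]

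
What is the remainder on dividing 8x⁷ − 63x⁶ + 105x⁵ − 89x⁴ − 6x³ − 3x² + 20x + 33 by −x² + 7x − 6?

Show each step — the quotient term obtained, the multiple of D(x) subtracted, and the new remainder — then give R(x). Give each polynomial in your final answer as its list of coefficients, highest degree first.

R = [8, -3]

Step 1: lead(8x⁷ − 63x⁶ + 105x⁵ − 89x⁴ − 6x³ − 3x² + 20x + 33) ÷ lead(D) = 8x⁷ ÷ −x² = −8x⁵. Subtract (−8x⁵)·D = 8x⁷ − 56x⁶ + 48x⁵. Remainder: −7x⁶ + 57x⁵ − 89x⁴ − 6x³ − 3x² + 20x + 33.
Step 2: lead(−7x⁶ + 57x⁵ − 89x⁴ − 6x³ − 3x² + 20x + 33) ÷ lead(D) = −7x⁶ ÷ −x² = 7x⁴. Subtract (7x⁴)·D = −7x⁶ + 49x⁵ − 42x⁴. Remainder: 8x⁵ − 47x⁴ − 6x³ − 3x² + 20x + 33.
Step 3: lead(8x⁵ − 47x⁴ − 6x³ − 3x² + 20x + 33) ÷ lead(D) = 8x⁵ ÷ −x² = −8x³. Subtract (−8x³)·D = 8x⁵ − 56x⁴ + 48x³. Remainder: 9x⁴ − 54x³ − 3x² + 20x + 33.
Step 4: lead(9x⁴ − 54x³ − 3x² + 20x + 33) ÷ lead(D) = 9x⁴ ÷ −x² = −9x². Subtract (−9x²)·D = 9x⁴ − 63x³ + 54x². Remainder: 9x³ − 57x² + 20x + 33.
Step 5: lead(9x³ − 57x² + 20x + 33) ÷ lead(D) = 9x³ ÷ −x² = −9x. Subtract (−9x)·D = 9x³ − 63x² + 54x. Remainder: 6x² − 34x + 33.
Step 6: lead(6x² − 34x + 33) ÷ lead(D) = 6x² ÷ −x² = −6. Subtract (−6)·D = 6x² − 42x + 36. Remainder: 8x − 3.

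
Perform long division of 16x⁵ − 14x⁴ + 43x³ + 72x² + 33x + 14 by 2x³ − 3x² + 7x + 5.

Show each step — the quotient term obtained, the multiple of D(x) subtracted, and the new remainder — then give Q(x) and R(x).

Step 1: lead(16x⁵ − 14x⁴ + 43x³ + 72x² + 33x + 14) ÷ lead(D) = 16x⁵ ÷ 2x³ = 8x². Subtract (8x²)·D = 16x⁵ − 24x⁴ + 56x³ + 40x². Remainder: 10x⁴ − 13x³ + 32x² + 33x + 14.
Step 2: lead(10x⁴ − 13x³ + 32x² + 33x + 14) ÷ lead(D) = 10x⁴ ÷ 2x³ = 5x. Subtract (5x)·D = 10x⁴ − 15x³ + 35x² + 25x. Remainder: 2x³ − 3x² + 8x + 14.
Step 3: lead(2x³ − 3x² + 8x + 14) ÷ lead(D) = 2x³ ÷ 2x³ = 1. Subtract (1)·D = 2x³ − 3x² + 7x + 5. Remainder: x + 9.

Q(x) = 8x² + 5x + 1; R(x) = x + 9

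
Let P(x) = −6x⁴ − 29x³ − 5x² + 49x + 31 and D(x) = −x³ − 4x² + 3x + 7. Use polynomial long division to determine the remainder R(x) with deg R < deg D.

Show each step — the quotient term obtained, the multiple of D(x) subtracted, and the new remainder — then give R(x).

R(x) = −3x² − 8x − 4

Step 1: lead(−6x⁴ − 29x³ − 5x² + 49x + 31) ÷ lead(D) = −6x⁴ ÷ −x³ = 6x. Subtract (6x)·D = −6x⁴ − 24x³ + 18x² + 42x. Remainder: −5x³ − 23x² + 7x + 31.
Step 2: lead(−5x³ − 23x² + 7x + 31) ÷ lead(D) = −5x³ ÷ −x³ = 5. Subtract (5)·D = −5x³ − 20x² + 15x + 35. Remainder: −3x² − 8x − 4.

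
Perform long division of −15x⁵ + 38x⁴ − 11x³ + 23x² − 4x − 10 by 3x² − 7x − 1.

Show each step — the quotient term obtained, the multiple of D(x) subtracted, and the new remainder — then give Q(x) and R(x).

Step 1: lead(−15x⁵ + 38x⁴ − 11x³ + 23x² − 4x − 10) ÷ lead(D) = −15x⁵ ÷ 3x² = −5x³. Subtract (−5x³)·D = −15x⁵ + 35x⁴ + 5x³. Remainder: 3x⁴ − 16x³ + 23x² − 4x − 10.
Step 2: lead(3x⁴ − 16x³ + 23x² − 4x − 10) ÷ lead(D) = 3x⁴ ÷ 3x² = x². Subtract (x²)·D = 3x⁴ − 7x³ − x². Remainder: −9x³ + 24x² − 4x − 10.
Step 3: lead(−9x³ + 24x² − 4x − 10) ÷ lead(D) = −9x³ ÷ 3x² = −3x. Subtract (−3x)·D = −9x³ + 21x² + 3x. Remainder: 3x² − 7x − 10.
Step 4: lead(3x² − 7x − 10) ÷ lead(D) = 3x² ÷ 3x² = 1. Subtract (1)·D = 3x² − 7x − 1. Remainder: −9.

Q(x) = −5x³ + x² − 3x + 1; R(x) = −9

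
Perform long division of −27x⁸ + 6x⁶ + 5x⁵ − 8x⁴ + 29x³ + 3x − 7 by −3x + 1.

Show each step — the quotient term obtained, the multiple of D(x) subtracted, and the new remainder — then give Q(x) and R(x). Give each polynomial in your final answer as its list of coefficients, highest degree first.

Step 1: lead(−27x⁸ + 6x⁶ + 5x⁵ − 8x⁴ + 29x³ + 3x − 7) ÷ lead(D) = −27x⁸ ÷ −3x = 9x⁷. Subtract (9x⁷)·D = −27x⁸ + 9x⁷. Remainder: −9x⁷ + 6x⁶ + 5x⁵ − 8x⁴ + 29x³ + 3x − 7.
Step 2: lead(−9x⁷ + 6x⁶ + 5x⁵ − 8x⁴ + 29x³ + 3x − 7) ÷ lead(D) = −9x⁷ ÷ −3x = 3x⁶. Subtract (3x⁶)·D = −9x⁷ + 3x⁶. Remainder: 3x⁶ + 5x⁵ − 8x⁴ + 29x³ + 3x − 7.
Step 3: lead(3x⁶ + 5x⁵ − 8x⁴ + 29x³ + 3x − 7) ÷ lead(D) = 3x⁶ ÷ −3x = −x⁵. Subtract (−x⁵)·D = 3x⁶ − x⁵. Remainder: 6x⁵ − 8x⁴ + 29x³ + 3x − 7.
Step 4: lead(6x⁵ − 8x⁴ + 29x³ + 3x − 7) ÷ lead(D) = 6x⁵ ÷ −3x = −2x⁴. Subtract (−2x⁴)·D = 6x⁵ − 2x⁴. Remainder: −6x⁴ + 29x³ + 3x − 7.
Step 5: lead(−6x⁴ + 29x³ + 3x − 7) ÷ lead(D) = −6x⁴ ÷ −3x = 2x³. Subtract (2x³)·D = −6x⁴ + 2x³. Remainder: 27x³ + 3x − 7.
Step 6: lead(27x³ + 3x − 7) ÷ lead(D) = 27x³ ÷ −3x = −9x². Subtract (−9x²)·D = 27x³ − 9x². Remainder: 9x² + 3x − 7.
Step 7: lead(9x² + 3x − 7) ÷ lead(D) = 9x² ÷ −3x = −3x. Subtract (−3x)·D = 9x² − 3x. Remainder: 6x − 7.
Step 8: lead(6x − 7) ÷ lead(D) = 6x ÷ −3x = −2. Subtract (−2)·D = 6x − 2. Remainder: −5.

Q = [9, 3, -1, -2, 2, -9, -3, -2]; R = [-5]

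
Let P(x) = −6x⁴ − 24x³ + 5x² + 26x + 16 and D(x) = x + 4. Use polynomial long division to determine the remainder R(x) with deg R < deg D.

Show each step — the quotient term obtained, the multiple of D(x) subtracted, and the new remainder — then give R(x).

R(x) = −8

Step 1: lead(−6x⁴ − 24x³ + 5x² + 26x + 16) ÷ lead(D) = −6x⁴ ÷ x = −6x³. Subtract (−6x³)·D = −6x⁴ − 24x³. Remainder: 5x² + 26x + 16.
Step 2: lead(5x² + 26x + 16) ÷ lead(D) = 5x² ÷ x = 5x. Subtract (5x)·D = 5x² + 20x. Remainder: 6x + 16.
Step 3: lead(6x + 16) ÷ lead(D) = 6x ÷ x = 6. Subtract (6)·D = 6x + 24. Remainder: −8.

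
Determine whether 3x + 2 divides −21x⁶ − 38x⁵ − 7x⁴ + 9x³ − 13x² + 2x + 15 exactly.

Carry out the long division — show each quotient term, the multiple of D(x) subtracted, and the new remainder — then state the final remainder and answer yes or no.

R(x) = 7, so D(x) is not a factor of P(x). no

Step 1: lead(−21x⁶ − 38x⁵ − 7x⁴ + 9x³ − 13x² + 2x + 15) ÷ lead(D) = −21x⁶ ÷ 3x = −7x⁵. Subtract (−7x⁵)·D = −21x⁶ − 14x⁵. Remainder: −24x⁵ − 7x⁴ + 9x³ − 13x² + 2x + 15.
Step 2: lead(−24x⁵ − 7x⁴ + 9x³ − 13x² + 2x + 15) ÷ lead(D) = −24x⁵ ÷ 3x = −8x⁴. Subtract (−8x⁴)·D = −24x⁵ − 16x⁴. Remainder: 9x⁴ + 9x³ − 13x² + 2x + 15.
Step 3: lead(9x⁴ + 9x³ − 13x² + 2x + 15) ÷ lead(D) = 9x⁴ ÷ 3x = 3x³. Subtract (3x³)·D = 9x⁴ + 6x³. Remainder: 3x³ − 13x² + 2x + 15.
Step 4: lead(3x³ − 13x² + 2x + 15) ÷ lead(D) = 3x³ ÷ 3x = x². Subtract (x²)·D = 3x³ + 2x². Remainder: −15x² + 2x + 15.
Step 5: lead(−15x² + 2x + 15) ÷ lead(D) = −15x² ÷ 3x = −5x. Subtract (−5x)·D = −15x² − 10x. Remainder: 12x + 15.
Step 6: lead(12x + 15) ÷ lead(D) = 12x ÷ 3x = 4. Subtract (4)·D = 12x + 8. Remainder: 7.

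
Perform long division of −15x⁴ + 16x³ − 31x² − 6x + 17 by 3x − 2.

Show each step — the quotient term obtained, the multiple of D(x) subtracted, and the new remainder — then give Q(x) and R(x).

Step 1: lead(−15x⁴ + 16x³ − 31x² − 6x + 17) ÷ lead(D) = −15x⁴ ÷ 3x = −5x³. Subtract (−5x³)·D = −15x⁴ + 10x³. Remainder: 6x³ − 31x² − 6x + 17.
Step 2: lead(6x³ − 31x² − 6x + 17) ÷ lead(D) = 6x³ ÷ 3x = 2x². Subtract (2x²)·D = 6x³ − 4x². Remainder: −27x² − 6x + 17.
Step 3: lead(−27x² − 6x + 17) ÷ lead(D) = −27x² ÷ 3x = −9x. Subtract (−9x)·D = −27x² + 18x. Remainder: −24x + 17.
Step 4: lead(−24x + 17) ÷ lead(D) = −24x ÷ 3x = −8. Subtract (−8)·D = −24x + 16. Remainder: 1.

Q(x) = −5x³ + 2x² − 9x − 8; R(x) = 1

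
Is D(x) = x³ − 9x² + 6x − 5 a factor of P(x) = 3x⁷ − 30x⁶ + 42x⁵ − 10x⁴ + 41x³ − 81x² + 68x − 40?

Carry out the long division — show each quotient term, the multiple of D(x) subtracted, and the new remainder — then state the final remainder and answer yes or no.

Step 1: lead(3x⁷ − 30x⁶ + 42x⁵ − 10x⁴ + 41x³ − 81x² + 68x − 40) ÷ lead(D) = 3x⁷ ÷ x³ = 3x⁴. Subtract (3x⁴)·D = 3x⁷ − 27x⁶ + 18x⁵ − 15x⁴. Remainder: −3x⁶ + 24x⁵ + 5x⁴ + 41x³ − 81x² + 68x − 40.
Step 2: lead(−3x⁶ + 24x⁵ + 5x⁴ + 41x³ − 81x² + 68x − 40) ÷ lead(D) = −3x⁶ ÷ x³ = −3x³. Subtract (−3x³)·D = −3x⁶ + 27x⁵ − 18x⁴ + 15x³. Remainder: −3x⁵ + 23x⁴ + 26x³ − 81x² + 68x − 40.
Step 3: lead(−3x⁵ + 23x⁴ + 26x³ − 81x² + 68x − 40) ÷ lead(D) = −3x⁵ ÷ x³ = −3x². Subtract (−3x²)·D = −3x⁵ + 27x⁴ − 18x³ + 15x². Remainder: −4x⁴ + 44x³ − 96x² + 68x − 40.
Step 4: lead(−4x⁴ + 44x³ − 96x² + 68x − 40) ÷ lead(D) = −4x⁴ ÷ x³ = −4x. Subtract (−4x)·D = −4x⁴ + 36x³ − 24x² + 20x. Remainder: 8x³ − 72x² + 48x − 40.
Step 5: lead(8x³ − 72x² + 48x − 40) ÷ lead(D) = 8x³ ÷ x³ = 8. Subtract (8)·D = 8x³ − 72x² + 48x − 40. Remainder: 0.

R(x) = 0, so D(x) is a factor of P(x). yes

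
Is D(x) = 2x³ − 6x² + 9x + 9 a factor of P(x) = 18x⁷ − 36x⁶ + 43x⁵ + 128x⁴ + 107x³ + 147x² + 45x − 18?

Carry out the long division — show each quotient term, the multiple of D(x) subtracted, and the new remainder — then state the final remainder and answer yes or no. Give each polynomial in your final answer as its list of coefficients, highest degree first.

R = [0], so D(x) is a factor of P(x). yes

Step 1: lead(18x⁷ − 36x⁶ + 43x⁵ + 128x⁴ + 107x³ + 147x² + 45x − 18) ÷ lead(D) = 18x⁷ ÷ 2x³ = 9x⁴. Subtract (9x⁴)·D = 18x⁷ − 54x⁶ + 81x⁵ + 81x⁴. Remainder: 18x⁶ − 38x⁵ + 47x⁴ + 107x³ + 147x² + 45x − 18.
Step 2: lead(18x⁶ − 38x⁵ + 47x⁴ + 107x³ + 147x² + 45x − 18) ÷ lead(D) = 18x⁶ ÷ 2x³ = 9x³. Subtract (9x³)·D = 18x⁶ − 54x⁵ + 81x⁴ + 81x³. Remainder: 16x⁵ − 34x⁴ + 26x³ + 147x² + 45x − 18.
Step 3: lead(16x⁵ − 34x⁴ + 26x³ + 147x² + 45x − 18) ÷ lead(D) = 16x⁵ ÷ 2x³ = 8x². Subtract (8x²)·D = 16x⁵ − 48x⁴ + 72x³ + 72x². Remainder: 14x⁴ − 46x³ + 75x² + 45x − 18.
Step 4: lead(14x⁴ − 46x³ + 75x² + 45x − 18) ÷ lead(D) = 14x⁴ ÷ 2x³ = 7x. Subtract (7x)·D = 14x⁴ − 42x³ + 63x² + 63x. Remainder: −4x³ + 12x² − 18x − 18.
Step 5: lead(−4x³ + 12x² − 18x − 18) ÷ lead(D) = −4x³ ÷ 2x³ = −2. Subtract (−2)·D = −4x³ + 12x² − 18x − 18. Remainder: 0.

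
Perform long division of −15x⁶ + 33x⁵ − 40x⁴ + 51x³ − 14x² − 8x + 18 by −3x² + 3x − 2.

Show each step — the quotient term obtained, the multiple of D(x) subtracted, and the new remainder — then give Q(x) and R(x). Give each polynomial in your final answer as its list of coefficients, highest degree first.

Q = [5, -6, 4, -9, -7]; R = [-5, 4]

Step 1: lead(−15x⁶ + 33x⁵ − 40x⁴ + 51x³ − 14x² − 8x + 18) ÷ lead(D) = −15x⁶ ÷ −3x² = 5x⁴. Subtract (5x⁴)·D = −15x⁶ + 15x⁵ − 10x⁴. Remainder: 18x⁵ − 30x⁴ + 51x³ − 14x² − 8x + 18.
Step 2: lead(18x⁵ − 30x⁴ + 51x³ − 14x² − 8x + 18) ÷ lead(D) = 18x⁵ ÷ −3x² = −6x³. Subtract (−6x³)·D = 18x⁵ − 18x⁴ + 12x³. Remainder: −12x⁴ + 39x³ − 14x² − 8x + 18.
Step 3: lead(−12x⁴ + 39x³ − 14x² − 8x + 18) ÷ lead(D) = −12x⁴ ÷ −3x² = 4x². Subtract (4x²)·D = −12x⁴ + 12x³ − 8x². Remainder: 27x³ − 6x² − 8x + 18.
Step 4: lead(27x³ − 6x² − 8x + 18) ÷ lead(D) = 27x³ ÷ −3x² = −9x. Subtract (−9x)·D = 27x³ − 27x² + 18x. Remainder: 21x² − 26x + 18.
Step 5: lead(21x² − 26x + 18) ÷ lead(D) = 21x² ÷ −3x² = −7. Subtract (−7)·D = 21x² − 21x + 14. Remainder: −5x + 4.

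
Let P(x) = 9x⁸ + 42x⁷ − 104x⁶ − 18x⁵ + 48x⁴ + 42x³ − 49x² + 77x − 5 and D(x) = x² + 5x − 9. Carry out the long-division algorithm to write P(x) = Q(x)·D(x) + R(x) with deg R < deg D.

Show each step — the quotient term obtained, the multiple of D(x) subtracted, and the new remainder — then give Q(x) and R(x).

Step 1: lead(9x⁸ + 42x⁷ − 104x⁶ − 18x⁵ + 48x⁴ + 42x³ − 49x² + 77x − 5) ÷ lead(D) = 9x⁸ ÷ x² = 9x⁶. Subtract (9x⁶)·D = 9x⁸ + 45x⁷ − 81x⁶. Remainder: −3x⁷ − 23x⁶ − 18x⁵ + 48x⁴ + 42x³ − 49x² + 77x − 5.
Step 2: lead(−3x⁷ − 23x⁶ − 18x⁵ + 48x⁴ + 42x³ − 49x² + 77x − 5) ÷ lead(D) = −3x⁷ ÷ x² = −3x⁵. Subtract (−3x⁵)·D = −3x⁷ − 15x⁶ + 27x⁵. Remainder: −8x⁶ − 45x⁵ + 48x⁴ + 42x³ − 49x² + 77x − 5.
Step 3: lead(−8x⁶ − 45x⁵ + 48x⁴ + 42x³ − 49x² + 77x − 5) ÷ lead(D) = −8x⁶ ÷ x² = −8x⁴. Subtract (−8x⁴)·D = −8x⁶ − 40x⁵ + 72x⁴. Remainder: −5x⁵ − 24x⁴ + 42x³ − 49x² + 77x − 5.
Step 4: lead(−5x⁵ − 24x⁴ + 42x³ − 49x² + 77x − 5) ÷ lead(D) = −5x⁵ ÷ x² = −5x³. Subtract (−5x³)·D = −5x⁵ − 25x⁴ + 45x³. Remainder: x⁴ − 3x³ − 49x² + 77x − 5.
Step 5: lead(x⁴ − 3x³ − 49x² + 77x − 5) ÷ lead(D) = x⁴ ÷ x² = x². Subtract (x²)·D = x⁴ + 5x³ − 9x². Remainder: −8x³ − 40x² + 77x − 5.
Step 6: lead(−8x³ − 40x² + 77x − 5) ÷ lead(D) = −8x³ ÷ x² = −8x. Subtract (−8x)·D = −8x³ − 40x² + 72x. Remainder: 5x − 5.

Q(x) = 9x⁶ − 3x⁵ − 8x⁴ − 5x³ + x² − 8x; R(x) = 5x − 5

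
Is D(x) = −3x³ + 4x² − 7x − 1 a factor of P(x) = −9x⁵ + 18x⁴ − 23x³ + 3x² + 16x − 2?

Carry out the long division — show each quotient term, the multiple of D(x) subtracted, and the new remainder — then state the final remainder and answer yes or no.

Step 1: lead(−9x⁵ + 18x⁴ − 23x³ + 3x² + 16x − 2) ÷ lead(D) = −9x⁵ ÷ −3x³ = 3x². Subtract (3x²)·D = −9x⁵ + 12x⁴ − 21x³ − 3x². Remainder: 6x⁴ − 2x³ + 6x² + 16x − 2.
Step 2: lead(6x⁴ − 2x³ + 6x² + 16x − 2) ÷ lead(D) = 6x⁴ ÷ −3x³ = −2x. Subtract (−2x)·D = 6x⁴ − 8x³ + 14x² + 2x. Remainder: 6x³ − 8x² + 14x − 2.
Step 3: lead(6x³ − 8x² + 14x − 2) ÷ lead(D) = 6x³ ÷ −3x³ = −2. Subtract (−2)·D = 6x³ − 8x² + 14x + 2. Remainder: −4.

R(x) = −4, so D(x) is not a factor of P(x). no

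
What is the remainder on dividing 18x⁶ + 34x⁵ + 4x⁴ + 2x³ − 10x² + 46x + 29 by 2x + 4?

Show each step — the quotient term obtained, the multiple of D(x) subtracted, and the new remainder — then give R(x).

R(x) = 9

Step 1: lead(18x⁶ + 34x⁵ + 4x⁴ + 2x³ − 10x² + 46x + 29) ÷ lead(D) = 18x⁶ ÷ 2x = 9x⁵. Subtract (9x⁵)·D = 18x⁶ + 36x⁵. Remainder: −2x⁵ + 4x⁴ + 2x³ − 10x² + 46x + 29.
Step 2: lead(−2x⁵ + 4x⁴ + 2x³ − 10x² + 46x + 29) ÷ lead(D) = −2x⁵ ÷ 2x = −x⁴. Subtract (−x⁴)·D = −2x⁵ − 4x⁴. Remainder: 8x⁴ + 2x³ − 10x² + 46x + 29.
Step 3: lead(8x⁴ + 2x³ − 10x² + 46x + 29) ÷ lead(D) = 8x⁴ ÷ 2x = 4x³. Subtract (4x³)·D = 8x⁴ + 16x³. Remainder: −14x³ − 10x² + 46x + 29.
Step 4: lead(−14x³ − 10x² + 46x + 29) ÷ lead(D) = −14x³ ÷ 2x = −7x². Subtract (−7x²)·D = −14x³ − 28x². Remainder: 18x² + 46x + 29.
Step 5: lead(18x² + 46x + 29) ÷ lead(D) = 18x² ÷ 2x = 9x. Subtract (9x)·D = 18x² + 36x. Remainder: 10x + 29.
Step 6: lead(10x + 29) ÷ lead(D) = 10x ÷ 2x = 5. Subtract (5)·D = 10x + 20. Remainder: 9.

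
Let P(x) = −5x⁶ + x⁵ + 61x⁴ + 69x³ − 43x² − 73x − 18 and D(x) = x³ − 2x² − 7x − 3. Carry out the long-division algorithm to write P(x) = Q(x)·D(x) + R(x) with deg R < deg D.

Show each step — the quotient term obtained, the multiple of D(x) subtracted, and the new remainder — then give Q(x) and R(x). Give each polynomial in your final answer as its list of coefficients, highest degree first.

Q = [-5, -9, 8, 7]; R = [3]

Step 1: lead(−5x⁶ + x⁵ + 61x⁴ + 69x³ − 43x² − 73x − 18) ÷ lead(D) = −5x⁶ ÷ x³ = −5x³. Subtract (−5x³)·D = −5x⁶ + 10x⁵ + 35x⁴ + 15x³. Remainder: −9x⁵ + 26x⁴ + 54x³ − 43x² − 73x − 18.
Step 2: lead(−9x⁵ + 26x⁴ + 54x³ − 43x² − 73x − 18) ÷ lead(D) = −9x⁵ ÷ x³ = −9x². Subtract (−9x²)·D = −9x⁵ + 18x⁴ + 63x³ + 27x². Remainder: 8x⁴ − 9x³ − 70x² − 73x − 18.
Step 3: lead(8x⁴ − 9x³ − 70x² − 73x − 18) ÷ lead(D) = 8x⁴ ÷ x³ = 8x. Subtract (8x)·D = 8x⁴ − 16x³ − 56x² − 24x. Remainder: 7x³ − 14x² − 49x − 18.
Step 4: lead(7x³ − 14x² − 49x − 18) ÷ lead(D) = 7x³ ÷ x³ = 7. Subtract (7)·D = 7x³ − 14x² − 49x − 21. Remainder: 3.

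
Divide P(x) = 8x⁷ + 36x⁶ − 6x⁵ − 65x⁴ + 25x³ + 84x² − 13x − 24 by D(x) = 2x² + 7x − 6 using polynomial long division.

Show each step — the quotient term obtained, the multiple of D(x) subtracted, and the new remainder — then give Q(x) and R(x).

Step 1: lead(8x⁷ + 36x⁶ − 6x⁵ − 65x⁴ + 25x³ + 84x² − 13x − 24) ÷ lead(D) = 8x⁷ ÷ 2x² = 4x⁵. Subtract (4x⁵)·D = 8x⁷ + 28x⁶ − 24x⁵. Remainder: 8x⁶ + 18x⁵ − 65x⁴ + 25x³ + 84x² − 13x − 24.
Step 2: lead(8x⁶ + 18x⁵ − 65x⁴ + 25x³ + 84x² − 13x − 24) ÷ lead(D) = 8x⁶ ÷ 2x² = 4x⁴. Subtract (4x⁴)·D = 8x⁶ + 28x⁵ − 24x⁴. Remainder: −10x⁵ − 41x⁴ + 25x³ + 84x² − 13x − 24.
Step 3: lead(−10x⁵ − 41x⁴ + 25x³ + 84x² − 13x − 24) ÷ lead(D) = −10x⁵ ÷ 2x² = −5x³. Subtract (−5x³)·D = −10x⁵ − 35x⁴ + 30x³. Remainder: −6x⁴ − 5x³ + 84x² − 13x − 24.
Step 4: lead(−6x⁴ − 5x³ + 84x² − 13x − 24) ÷ lead(D) = −6x⁴ ÷ 2x² = −3x². Subtract (−3x²)·D = −6x⁴ − 21x³ + 18x². Remainder: 16x³ + 66x² − 13x − 24.
Step 5: lead(16x³ + 66x² − 13x − 24) ÷ lead(D) = 16x³ ÷ 2x² = 8x. Subtract (8x)·D = 16x³ + 56x² − 48x. Remainder: 10x² + 35x − 24.
Step 6: lead(10x² + 35x − 24) ÷ lead(D) = 10x² ÷ 2x² = 5. Subtract (5)·D = 10x² + 35x − 30. Remainder: 6.

Q(x) = 4x⁵ + 4x⁴ − 5x³ − 3x² + 8x + 5; R(x) = 6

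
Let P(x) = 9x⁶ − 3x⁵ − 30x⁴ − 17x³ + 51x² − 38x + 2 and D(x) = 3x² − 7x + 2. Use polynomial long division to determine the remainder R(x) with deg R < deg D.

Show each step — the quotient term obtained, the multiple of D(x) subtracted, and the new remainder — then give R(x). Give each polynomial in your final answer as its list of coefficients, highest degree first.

R = [-6]

Step 1: lead(9x⁶ − 3x⁵ − 30x⁴ − 17x³ + 51x² − 38x + 2) ÷ lead(D) = 9x⁶ ÷ 3x² = 3x⁴. Subtract (3x⁴)·D = 9x⁶ − 21x⁵ + 6x⁴. Remainder: 18x⁵ − 36x⁴ − 17x³ + 51x² − 38x + 2.
Step 2: lead(18x⁵ − 36x⁴ − 17x³ + 51x² − 38x + 2) ÷ lead(D) = 18x⁵ ÷ 3x² = 6x³. Subtract (6x³)·D = 18x⁵ − 42x⁴ + 12x³. Remainder: 6x⁴ − 29x³ + 51x² − 38x + 2.
Step 3: lead(6x⁴ − 29x³ + 51x² − 38x + 2) ÷ lead(D) = 6x⁴ ÷ 3x² = 2x². Subtract (2x²)·D = 6x⁴ − 14x³ + 4x². Remainder: −15x³ + 47x² − 38x + 2.
Step 4: lead(−15x³ + 47x² − 38x + 2) ÷ lead(D) = −15x³ ÷ 3x² = −5x. Subtract (−5x)·D = −15x³ + 35x² − 10x. Remainder: 12x² − 28x + 2.
Step 5: lead(12x² − 28x + 2) ÷ lead(D) = 12x² ÷ 3x² = 4. Subtract (4)·D = 12x² − 28x + 8. Remainder: −6.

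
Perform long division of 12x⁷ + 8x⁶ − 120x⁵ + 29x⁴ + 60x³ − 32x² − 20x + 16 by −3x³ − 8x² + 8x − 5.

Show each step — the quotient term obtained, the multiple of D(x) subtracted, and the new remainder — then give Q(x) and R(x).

Q(x) = −4x⁴ + 8x³ + 8x² − 3x − 4; R(x) = −3x − 4

Step 1: lead(12x⁷ + 8x⁶ − 120x⁵ + 29x⁴ + 60x³ − 32x² − 20x + 16) ÷ lead(D) = 12x⁷ ÷ −3x³ = −4x⁴. Subtract (−4x⁴)·D = 12x⁷ + 32x⁶ − 32x⁵ + 20x⁴. Remainder: −24x⁶ − 88x⁵ + 9x⁴ + 60x³ − 32x² − 20x + 16.
Step 2: lead(−24x⁶ − 88x⁵ + 9x⁴ + 60x³ − 32x² − 20x + 16) ÷ lead(D) = −24x⁶ ÷ −3x³ = 8x³. Subtract (8x³)·D = −24x⁶ − 64x⁵ + 64x⁴ − 40x³. Remainder: −24x⁵ − 55x⁴ + 100x³ − 32x² − 20x + 16.
Step 3: lead(−24x⁵ − 55x⁴ + 100x³ − 32x² − 20x + 16) ÷ lead(D) = −24x⁵ ÷ −3x³ = 8x². Subtract (8x²)·D = −24x⁵ − 64x⁴ + 64x³ − 40x². Remainder: 9x⁴ + 36x³ + 8x² − 20x + 16.
Step 4: lead(9x⁴ + 36x³ + 8x² − 20x + 16) ÷ lead(D) = 9x⁴ ÷ −3x³ = −3x. Subtract (−3x)·D = 9x⁴ + 24x³ − 24x² + 15x. Remainder: 12x³ + 32x² − 35x + 16.
Step 5: lead(12x³ + 32x² − 35x + 16) ÷ lead(D) = 12x³ ÷ −3x³ = −4. Subtract (−4)·D = 12x³ + 32x² − 32x + 20. Remainder: −3x − 4.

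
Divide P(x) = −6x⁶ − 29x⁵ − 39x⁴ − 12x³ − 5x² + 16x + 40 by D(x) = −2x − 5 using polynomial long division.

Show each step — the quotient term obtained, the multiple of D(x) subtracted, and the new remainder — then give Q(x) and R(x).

Q(x) = 3x⁵ + 7x⁴ + 2x³ + x² − 8; R(x) = 0

Step 1: lead(−6x⁶ − 29x⁵ − 39x⁴ − 12x³ − 5x² + 16x + 40) ÷ lead(D) = −6x⁶ ÷ −2x = 3x⁵. Subtract (3x⁵)·D = −6x⁶ − 15x⁵. Remainder: −14x⁵ − 39x⁴ − 12x³ − 5x² + 16x + 40.
Step 2: lead(−14x⁵ − 39x⁴ − 12x³ − 5x² + 16x + 40) ÷ lead(D) = −14x⁵ ÷ −2x = 7x⁴. Subtract (7x⁴)·D = −14x⁵ − 35x⁴. Remainder: −4x⁴ − 12x³ − 5x² + 16x + 40.
Step 3: lead(−4x⁴ − 12x³ − 5x² + 16x + 40) ÷ lead(D) = −4x⁴ ÷ −2x = 2x³. Subtract (2x³)·D = −4x⁴ − 10x³. Remainder: −2x³ − 5x² + 16x + 40.
Step 4: lead(−2x³ − 5x² + 16x + 40) ÷ lead(D) = −2x³ ÷ −2x = x². Subtract (x²)·D = −2x³ − 5x². Remainder: 16x + 40.
Step 5: lead(16x + 40) ÷ lead(D) = 16x ÷ −2x = −8. Subtract (−8)·D = 16x + 40. Remainder: 0.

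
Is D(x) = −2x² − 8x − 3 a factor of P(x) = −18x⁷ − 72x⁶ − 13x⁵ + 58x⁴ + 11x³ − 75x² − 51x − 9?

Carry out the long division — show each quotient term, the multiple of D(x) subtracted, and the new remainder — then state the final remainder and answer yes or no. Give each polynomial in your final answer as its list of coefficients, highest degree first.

R = [0], so D(x) is a factor of P(x). yes

Step 1: lead(−18x⁷ − 72x⁶ − 13x⁵ + 58x⁴ + 11x³ − 75x² − 51x − 9) ÷ lead(D) = −18x⁷ ÷ −2x² = 9x⁵. Subtract (9x⁵)·D = −18x⁷ − 72x⁶ − 27x⁵. Remainder: 14x⁵ + 58x⁴ + 11x³ − 75x² − 51x − 9.
Step 2: lead(14x⁵ + 58x⁴ + 11x³ − 75x² − 51x − 9) ÷ lead(D) = 14x⁵ ÷ −2x² = −7x³. Subtract (−7x³)·D = 14x⁵ + 56x⁴ + 21x³. Remainder: 2x⁴ − 10x³ − 75x² − 51x − 9.
Step 3: lead(2x⁴ − 10x³ − 75x² − 51x − 9) ÷ lead(D) = 2x⁴ ÷ −2x² = −x². Subtract (−x²)·D = 2x⁴ + 8x³ + 3x². Remainder: −18x³ − 78x² − 51x − 9.
Step 4: lead(−18x³ − 78x² − 51x − 9) ÷ lead(D) = −18x³ ÷ −2x² = 9x. Subtract (9x)·D = −18x³ − 72x² − 27x. Remainder: −6x² − 24x − 9.
Step 5: lead(−6x² − 24x − 9) ÷ lead(D) = −6x² ÷ −2x² = 3. Subtract (3)·D = −6x² − 24x − 9. Remainder: 0.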